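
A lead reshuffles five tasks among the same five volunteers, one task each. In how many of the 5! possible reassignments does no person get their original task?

!5 = 5! · Σ_{k=0}^{5} (-1)^k/k!
= 5! - 5!/1! + 5!/2! - 5!/3! + 5!/4! - 5!/5!
= 120 - 120 + 60 - 20 + 5 - 1
= 44

44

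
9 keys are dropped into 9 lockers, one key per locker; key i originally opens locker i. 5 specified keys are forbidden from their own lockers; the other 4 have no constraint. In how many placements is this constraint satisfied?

Inclusion-exclusion on the 5 forbidden self-matches:
Σ_{j=0}^{5} (-1)^j C(5,j)(9-j)!
= C(5,0)·9! - C(5,1)·8! + C(5,2)·7! - C(5,3)·6! + C(5,4)·5! - C(5,5)·4!
= 362880 - 201600 + 50400 - 7200 + 600 - 24
= 205056

205056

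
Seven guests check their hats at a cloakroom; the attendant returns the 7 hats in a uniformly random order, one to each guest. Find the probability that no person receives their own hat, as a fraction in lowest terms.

103/280

Favorable outcomes: !7 = 1854.
Total outcomes: 7! = 5040.
Probability = 1854/5040 = 103/280.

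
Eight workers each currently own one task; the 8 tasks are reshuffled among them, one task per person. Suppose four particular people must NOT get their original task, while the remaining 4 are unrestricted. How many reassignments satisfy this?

24024

Let A_j be the event that the j-th constrained one is fixed. By inclusion-exclusion over the 4 events:
Σ_{j=0}^{4} (-1)^j C(4,j)(8-j)!
= C(4,0)·8! - C(4,1)·7! + C(4,2)·6! - C(4,3)·5! + C(4,4)·4!
= 40320 - 20160 + 4320 - 480 + 24
= 24024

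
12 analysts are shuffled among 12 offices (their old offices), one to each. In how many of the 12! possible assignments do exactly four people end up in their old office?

Pick the 4 fixed positions: C(12,4) = 495 ways.
The remaining 8 must be deranged: !8 = 14833.
Total: 495 × 14833 = 7342335.

7342335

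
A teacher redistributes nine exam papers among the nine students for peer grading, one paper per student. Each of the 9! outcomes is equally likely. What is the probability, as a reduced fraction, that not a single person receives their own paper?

Favorable outcomes: !9 = 133496.
Total outcomes: 9! = 362880.
Probability = 133496/362880 = 16687/45360.

16687/45360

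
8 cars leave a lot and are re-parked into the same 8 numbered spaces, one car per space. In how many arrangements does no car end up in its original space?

Recurrence: !8 = 8·!7 + (-1)^8.
!8 = 8·1854 + 1 = 14833

14833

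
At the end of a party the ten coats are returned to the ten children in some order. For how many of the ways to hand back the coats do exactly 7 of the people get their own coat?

240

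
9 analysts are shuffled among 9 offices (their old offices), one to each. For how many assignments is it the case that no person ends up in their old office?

133496

The subfactorial !9 = [9!/e] (nearest integer).
9! = 362880, and 362880/e ≈ 133496.09, so !9 = 133496.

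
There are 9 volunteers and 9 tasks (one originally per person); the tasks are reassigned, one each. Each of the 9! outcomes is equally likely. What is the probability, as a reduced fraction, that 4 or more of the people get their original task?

6883/362880

Favorable outcomes: Σ_{i≥4} C(9,i)·!(9-i) = 126·44 + 126·9 + 84·2 + 36·1 + 9·0 + 1·1 = 6883.
Total outcomes: 9! = 362880.
Probability = 6883/362880 = 6883/362880.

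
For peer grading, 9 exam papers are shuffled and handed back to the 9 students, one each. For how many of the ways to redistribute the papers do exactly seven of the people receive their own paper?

Pick the 7 fixed positions: C(9,7) = 36 ways.
The other 2 form a derangement: !2 = 1.
Total: 36 × 1 = 36.

36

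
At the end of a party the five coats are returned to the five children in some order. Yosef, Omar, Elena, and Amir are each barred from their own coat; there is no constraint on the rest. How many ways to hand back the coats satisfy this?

53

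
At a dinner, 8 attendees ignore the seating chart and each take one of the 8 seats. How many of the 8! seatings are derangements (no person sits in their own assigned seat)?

!8 = 8! · Σ_{k=0}^{8} (-1)^k/k!
= 8! - 8!/1! + 8!/2! - 8!/3! + 8!/4! - 8!/5! + 8!/6! - 8!/7! + 8!/8!
= 40320 - 40320 + 20160 - 6720 + 1680 - 336 + 56 - 8 + 1
= 14833

14833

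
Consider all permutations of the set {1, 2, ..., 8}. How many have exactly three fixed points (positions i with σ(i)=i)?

Choose which 3 of the 8 are fixed: C(8,3) = 56.
The remaining 5 must be deranged: !5 = 44.
Total: 56 × 44 = 2464.

2464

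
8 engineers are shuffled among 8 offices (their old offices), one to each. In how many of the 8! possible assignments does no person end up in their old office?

14833

Recurrence: !8 = 8·!7 + (-1)^8.
!8 = 8·1854 + 1 = 14833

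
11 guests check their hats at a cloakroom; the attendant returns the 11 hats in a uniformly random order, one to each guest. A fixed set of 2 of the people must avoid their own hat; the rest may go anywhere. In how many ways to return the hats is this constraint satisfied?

33022080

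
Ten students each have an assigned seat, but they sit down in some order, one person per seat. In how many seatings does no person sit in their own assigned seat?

1334961

The number of derangements of 10 is !10 = Σ_{k=0}^{10} (-1)^k·10!/k!
= 10! - 10!/1! + 10!/2! - 10!/3! + 10!/4! - 10!/5! + 10!/6! - 10!/7! + 10!/8! - 10!/9! + 10!/10!
= 3628800 - 3628800 + 1814400 - 604800 + 151200 - 30240 + 5040 - 720 + 90 - 10 + 1
= 1334961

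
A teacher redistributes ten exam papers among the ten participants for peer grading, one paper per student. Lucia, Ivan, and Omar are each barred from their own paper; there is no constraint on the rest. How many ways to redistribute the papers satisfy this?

2656080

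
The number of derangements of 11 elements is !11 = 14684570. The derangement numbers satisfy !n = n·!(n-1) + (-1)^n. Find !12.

!12 = 12·14684570 + 1 = 176214841.

176214841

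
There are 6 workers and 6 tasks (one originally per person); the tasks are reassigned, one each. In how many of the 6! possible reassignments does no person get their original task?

265

By inclusion-exclusion, !6 = Σ (-1)^k · 6!/k! for k=0..6
= 6! - 6!/1! + 6!/2! - 6!/3! + 6!/4! - 6!/5! + 6!/6!
= 720 - 720 + 360 - 120 + 30 - 6 + 1
= 265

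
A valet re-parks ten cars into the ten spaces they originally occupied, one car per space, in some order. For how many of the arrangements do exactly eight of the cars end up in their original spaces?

Choose which 8 of the 10 are fixed: C(10,8) = 45.
The other 2 form a derangement: !2 = 1.
Total: 45 × 1 = 45.

45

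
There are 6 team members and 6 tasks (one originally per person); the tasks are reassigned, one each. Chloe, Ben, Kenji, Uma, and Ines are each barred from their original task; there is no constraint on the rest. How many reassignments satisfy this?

Let A_j be the event that the j-th constrained one is fixed. By inclusion-exclusion over the 5 events:
Σ_{j=0}^{5} (-1)^j C(5,j)(6-j)!
= C(5,0)·6! - C(5,1)·5! + C(5,2)·4! - C(5,3)·3! + C(5,4)·2! - C(5,5)·1!
= 720 - 600 + 240 - 60 + 10 - 1
= 309

309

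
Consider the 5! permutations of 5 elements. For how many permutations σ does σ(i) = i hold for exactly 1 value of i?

45

Pick the single fixed position: C(5,1) = 5 ways.
The remaining 4 must be deranged: !4 = 9.
Total: 5 × 9 = 45.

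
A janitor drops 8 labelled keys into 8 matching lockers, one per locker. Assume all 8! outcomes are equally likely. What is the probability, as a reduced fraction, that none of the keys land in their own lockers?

2119/5760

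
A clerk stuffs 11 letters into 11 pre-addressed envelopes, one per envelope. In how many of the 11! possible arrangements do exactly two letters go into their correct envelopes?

Choose which 2 of the 11 are fixed: C(11,2) = 55.
The remaining 9 must be deranged: !9 = 133496.
Total: 55 × 133496 = 7342280.

7342280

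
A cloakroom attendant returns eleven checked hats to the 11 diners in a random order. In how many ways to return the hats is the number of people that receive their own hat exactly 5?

Pick the 5 fixed positions: C(11,5) = 462 ways.
The remaining 6 must be deranged: !6 = 265.
Total: 462 × 265 = 122430.

122430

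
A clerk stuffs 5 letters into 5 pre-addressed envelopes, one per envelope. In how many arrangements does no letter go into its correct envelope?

44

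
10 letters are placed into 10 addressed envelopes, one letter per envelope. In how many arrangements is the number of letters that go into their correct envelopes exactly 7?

240

Choose which 7 of the 10 are fixed: C(10,7) = 120.
The other 3 form a derangement: !3 = 2.
Total: 120 × 2 = 240.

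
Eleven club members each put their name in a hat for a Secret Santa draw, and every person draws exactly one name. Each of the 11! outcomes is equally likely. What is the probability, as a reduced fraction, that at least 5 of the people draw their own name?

Favorable outcomes: Σ_{i≥5} C(11,i)·!(11-i) = 462·265 + 462·44 + 330·9 + 165·2 + 55·1 + 11·0 + 1·1 = 146114.
Total outcomes: 11! = 39916800.
Probability = 146114/39916800 = 73057/19958400.

73057/19958400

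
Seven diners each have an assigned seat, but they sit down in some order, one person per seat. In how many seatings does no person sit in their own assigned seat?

By inclusion-exclusion, !7 = Σ (-1)^k · 7!/k! for k=0..7
= 7! - 7!/1! + 7!/2! - 7!/3! + 7!/4! - 7!/5! + 7!/6! - 7!/7!
= 5040 - 5040 + 2520 - 840 + 210 - 42 + 7 - 1
= 1854

1854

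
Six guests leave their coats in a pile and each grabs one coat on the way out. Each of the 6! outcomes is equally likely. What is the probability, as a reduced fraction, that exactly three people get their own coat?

Favorable outcomes: C(6,3)·!3 = 20·2 = 40.
Total outcomes: 6! = 720.
Probability = 40/720 = 1/18.

1/18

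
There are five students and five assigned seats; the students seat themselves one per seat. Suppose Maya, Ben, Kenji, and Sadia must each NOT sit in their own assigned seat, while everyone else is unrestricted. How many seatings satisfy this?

Inclusion-exclusion on the 4 forbidden self-matches:
Σ_{j=0}^{4} (-1)^j C(4,j)(5-j)!
= C(4,0)·5! - C(4,1)·4! + C(4,2)·3! - C(4,3)·2! + C(4,4)·1!
= 120 - 96 + 36 - 8 + 1
= 53

53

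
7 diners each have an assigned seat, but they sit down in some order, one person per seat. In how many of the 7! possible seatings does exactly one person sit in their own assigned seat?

Choose which one of the 7 is fixed: C(7,1) = 7.
The remaining 6 must be deranged: !6 = 265.
Total: 7 × 265 = 1855.

1855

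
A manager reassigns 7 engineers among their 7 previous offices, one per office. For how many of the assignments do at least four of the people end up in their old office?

92

Sum C(7,i)·!(7-i) for i = 4..7:
  i=4: C(7,4)·!3 = 35·2 = 70
  i=5: C(7,5)·!2 = 21·1 = 21
  i=6: C(7,6)·!1 = 7·0 = 0
  i=7: C(7,7)·!0 = 1·1 = 1
Total = 92.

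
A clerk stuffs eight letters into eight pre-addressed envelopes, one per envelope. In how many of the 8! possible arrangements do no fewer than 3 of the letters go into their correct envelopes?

# with exactly i fixed is C(8,i)·!(8-i); sum over i=3..8:
  i=3: C(8,3)·!5 = 56·44 = 2464
  i=4: C(8,4)·!4 = 70·9 = 630
  i=5: C(8,5)·!3 = 56·2 = 112
  i=6: C(8,6)·!2 = 28·1 = 28
  i=7: C(8,7)·!1 = 8·0 = 0
  i=8: C(8,8)·!0 = 1·1 = 1
Total = 3235.

3235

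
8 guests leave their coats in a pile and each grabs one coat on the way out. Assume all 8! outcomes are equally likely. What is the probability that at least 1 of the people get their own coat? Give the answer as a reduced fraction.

3641/5760

Favorable outcomes: Σ_{i≥1} C(8,i)·!(8-i) = 8·1854 + 28·265 + 56·44 + 70·9 + 56·2 + 28·1 + 8·0 + 1·1 = 25487.
Total outcomes: 8! = 40320.
Probability = 25487/40320 = 3641/5760.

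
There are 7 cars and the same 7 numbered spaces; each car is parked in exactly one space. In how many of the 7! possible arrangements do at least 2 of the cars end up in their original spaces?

1331

Sum C(7,i)·!(7-i) for i = 2..7:
  i=2: C(7,2)·!5 = 21·44 = 924
  i=3: C(7,3)·!4 = 35·9 = 315
  i=4: C(7,4)·!3 = 35·2 = 70
  i=5: C(7,5)·!2 = 21·1 = 21
  i=6: C(7,6)·!1 = 7·0 = 0
  i=7: C(7,7)·!0 = 1·1 = 1
Total = 1331.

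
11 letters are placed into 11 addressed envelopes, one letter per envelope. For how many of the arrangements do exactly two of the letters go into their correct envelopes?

7342280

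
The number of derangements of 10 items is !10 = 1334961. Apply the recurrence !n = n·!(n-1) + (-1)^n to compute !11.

14684570

!11 = 11·1334961 - 1 = 14684570.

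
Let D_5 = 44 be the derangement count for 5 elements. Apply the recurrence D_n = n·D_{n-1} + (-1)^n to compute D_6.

D_6 = 6·44 + 1 = 265.

265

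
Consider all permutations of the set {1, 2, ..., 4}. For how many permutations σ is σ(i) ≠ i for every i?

9

!4 is the nearest integer to 4!/e.
4! = 24, and 24/e ≈ 8.83, so !4 = 9.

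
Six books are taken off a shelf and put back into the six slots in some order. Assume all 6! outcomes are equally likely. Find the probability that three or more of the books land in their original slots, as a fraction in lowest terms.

Favorable outcomes: Σ_{i≥3} C(6,i)·!(6-i) = 20·2 + 15·1 + 6·0 + 1·1 = 56.
Total outcomes: 6! = 720.
Probability = 56/720 = 7/90.

7/90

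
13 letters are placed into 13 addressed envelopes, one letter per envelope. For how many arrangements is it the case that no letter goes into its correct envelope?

2290792932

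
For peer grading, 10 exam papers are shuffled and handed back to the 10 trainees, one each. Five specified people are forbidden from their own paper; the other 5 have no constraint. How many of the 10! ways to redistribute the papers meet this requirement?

2170680

Inclusion-exclusion on the 5 forbidden self-matches:
Σ_{j=0}^{5} (-1)^j C(5,j)(10-j)!
= C(5,0)·10! - C(5,1)·9! + C(5,2)·8! - C(5,3)·7! + C(5,4)·6! - C(5,5)·5!
= 3628800 - 1814400 + 403200 - 50400 + 3600 - 120
= 2170680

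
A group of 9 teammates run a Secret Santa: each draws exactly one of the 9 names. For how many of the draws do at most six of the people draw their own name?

362843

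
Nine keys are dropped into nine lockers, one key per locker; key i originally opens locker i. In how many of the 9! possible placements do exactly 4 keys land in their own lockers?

5544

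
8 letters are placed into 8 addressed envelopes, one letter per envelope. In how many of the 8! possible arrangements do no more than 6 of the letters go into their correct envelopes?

Sum C(8,i)·!(8-i) for i = 0..6:
  i=0: C(8,0)·!8 = 1·14833 = 14833
  i=1: C(8,1)·!7 = 8·1854 = 14832
  i=2: C(8,2)·!6 = 28·265 = 7420
  i=3: C(8,3)·!5 = 56·44 = 2464
  i=4: C(8,4)·!4 = 70·9 = 630
  i=5: C(8,5)·!3 = 56·2 = 112
  i=6: C(8,6)·!2 = 28·1 = 28
Total = 40319.

40319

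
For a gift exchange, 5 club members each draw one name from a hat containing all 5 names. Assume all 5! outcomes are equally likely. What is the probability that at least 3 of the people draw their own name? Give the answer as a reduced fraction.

11/120

Favorable outcomes: Σ_{i≥3} C(5,i)·!(5-i) = 10·1 + 5·0 + 1·1 = 11.
Total outcomes: 5! = 120.
Probability = 11/120 = 11/120.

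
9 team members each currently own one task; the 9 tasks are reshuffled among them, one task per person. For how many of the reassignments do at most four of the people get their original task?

361541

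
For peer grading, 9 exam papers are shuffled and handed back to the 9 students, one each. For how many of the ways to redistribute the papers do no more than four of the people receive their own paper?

361541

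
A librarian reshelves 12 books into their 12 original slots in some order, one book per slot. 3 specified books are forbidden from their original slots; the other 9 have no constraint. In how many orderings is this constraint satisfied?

369774720

Let A_j be the event that the j-th constrained one is fixed. By inclusion-exclusion over the 3 events:
Σ_{j=0}^{3} (-1)^j C(3,j)(12-j)!
= C(3,0)·12! - C(3,1)·11! + C(3,2)·10! - C(3,3)·9!
= 479001600 - 119750400 + 10886400 - 362880
= 369774720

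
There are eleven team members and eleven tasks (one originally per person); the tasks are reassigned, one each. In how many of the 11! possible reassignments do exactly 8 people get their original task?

330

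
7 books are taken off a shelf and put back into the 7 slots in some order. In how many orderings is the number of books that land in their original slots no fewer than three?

# with exactly i fixed is C(7,i)·!(7-i); sum over i=3..7:
  i=3: C(7,3)·!4 = 35·9 = 315
  i=4: C(7,4)·!3 = 35·2 = 70
  i=5: C(7,5)·!2 = 21·1 = 21
  i=6: C(7,6)·!1 = 7·0 = 0
  i=7: C(7,7)·!0 = 1·1 = 1
Total = 407.

407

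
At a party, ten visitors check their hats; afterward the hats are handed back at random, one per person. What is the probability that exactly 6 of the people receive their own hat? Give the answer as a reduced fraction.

1/1920

Favorable outcomes: C(10,6)·!4 = 210·9 = 1890.
Total outcomes: 10! = 3628800.
Probability = 1890/3628800 = 1/1920.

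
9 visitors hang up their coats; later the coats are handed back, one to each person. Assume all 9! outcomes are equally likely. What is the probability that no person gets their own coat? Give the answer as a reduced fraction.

16687/45360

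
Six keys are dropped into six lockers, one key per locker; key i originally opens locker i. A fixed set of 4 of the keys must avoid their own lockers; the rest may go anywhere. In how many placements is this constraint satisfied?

362

Let A_j be the event that the j-th constrained one is fixed. By inclusion-exclusion over the 4 events:
Σ_{j=0}^{4} (-1)^j C(4,j)(6-j)!
= C(4,0)·6! - C(4,1)·5! + C(4,2)·4! - C(4,3)·3! + C(4,4)·2!
= 720 - 480 + 144 - 24 + 2
= 362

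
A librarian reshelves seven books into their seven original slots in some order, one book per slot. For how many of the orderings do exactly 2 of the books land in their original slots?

Pick the 2 fixed positions: C(7,2) = 21 ways.
The remaining 5 must be deranged: !5 = 44.
Total: 21 × 44 = 924.

924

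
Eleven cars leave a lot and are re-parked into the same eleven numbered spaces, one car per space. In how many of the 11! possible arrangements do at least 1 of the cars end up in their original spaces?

Sum C(11,i)·!(11-i) for i = 1..11:
  i=1: C(11,1)·!10 = 11·1334961 = 14684571
  i=2: C(11,2)·!9 = 55·133496 = 7342280
  i=3: C(11,3)·!8 = 165·14833 = 2447445
  i=4: C(11,4)·!7 = 330·1854 = 611820
  i=5: C(11,5)·!6 = 462·265 = 122430
  i=6: C(11,6)·!5 = 462·44 = 20328
  i=7: C(11,7)·!4 = 330·9 = 2970
  i=8: C(11,8)·!3 = 165·2 = 330
  i=9: C(11,9)·!2 = 55·1 = 55
  i=10: C(11,10)·!1 = 11·0 = 0
  i=11: C(11,11)·!0 = 1·1 = 1
Total = 25232230.

25232230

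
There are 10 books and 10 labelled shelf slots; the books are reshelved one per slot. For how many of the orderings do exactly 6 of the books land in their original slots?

Pick the 6 fixed positions: C(10,6) = 210 ways.
The remaining 4 must be deranged: !4 = 9.
Total: 210 × 9 = 1890.

1890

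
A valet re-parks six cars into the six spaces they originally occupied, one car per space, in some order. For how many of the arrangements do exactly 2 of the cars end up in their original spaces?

Choose which 2 of the 6 are fixed: C(6,2) = 15.
The other 4 form a derangement: !4 = 9.
Total: 15 × 9 = 135.

135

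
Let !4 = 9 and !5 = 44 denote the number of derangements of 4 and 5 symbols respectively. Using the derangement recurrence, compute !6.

265

!6 = (6-1)·(!5 + !4) = 5·(44 + 9) = 5·53 = 265.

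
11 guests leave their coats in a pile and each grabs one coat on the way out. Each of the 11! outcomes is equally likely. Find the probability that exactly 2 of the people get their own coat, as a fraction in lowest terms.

16687/90720

Favorable outcomes: C(11,2)·!9 = 55·133496 = 7342280.
Total outcomes: 11! = 39916800.
Probability = 7342280/39916800 = 16687/90720.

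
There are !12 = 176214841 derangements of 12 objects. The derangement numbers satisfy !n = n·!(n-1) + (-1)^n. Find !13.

2290792932

!13 = 13·176214841 - 1 = 2290792932.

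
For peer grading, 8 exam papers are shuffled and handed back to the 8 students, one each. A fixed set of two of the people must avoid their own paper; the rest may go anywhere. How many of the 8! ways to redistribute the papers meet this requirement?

30960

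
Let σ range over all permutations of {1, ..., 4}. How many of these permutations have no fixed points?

9

By inclusion-exclusion, !4 = Σ (-1)^k · 4!/k! for k=0..4
= 4! - 4!/1! + 4!/2! - 4!/3! + 4!/4!
= 24 - 24 + 12 - 4 + 1
= 9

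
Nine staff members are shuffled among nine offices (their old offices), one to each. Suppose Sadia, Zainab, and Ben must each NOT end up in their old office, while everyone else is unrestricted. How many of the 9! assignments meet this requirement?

Inclusion-exclusion on the 3 forbidden self-matches:
Σ_{j=0}^{3} (-1)^j C(3,j)(9-j)!
= C(3,0)·9! - C(3,1)·8! + C(3,2)·7! - C(3,3)·6!
= 362880 - 120960 + 15120 - 720
= 256320

256320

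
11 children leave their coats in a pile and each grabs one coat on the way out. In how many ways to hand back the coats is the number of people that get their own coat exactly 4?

611820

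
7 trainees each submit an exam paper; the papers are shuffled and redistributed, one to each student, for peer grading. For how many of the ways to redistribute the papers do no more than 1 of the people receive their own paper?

3709

# with exactly i fixed is C(7,i)·!(7-i); sum over i=0..1:
  i=0: C(7,0)·!7 = 1·1854 = 1854
  i=1: C(7,1)·!6 = 7·265 = 1855
Total = 3709.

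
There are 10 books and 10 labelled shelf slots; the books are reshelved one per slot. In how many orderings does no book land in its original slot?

!10 is the nearest integer to 10!/e.
10! = 3628800, and 3628800/e ≈ 1334960.92, so !10 = 1334961.

1334961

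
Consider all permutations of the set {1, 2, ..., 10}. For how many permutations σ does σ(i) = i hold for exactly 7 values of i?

240

Choose which 7 of the 10 are fixed: C(10,7) = 120.
The remaining 3 must be deranged: !3 = 2.
Total: 120 × 2 = 240.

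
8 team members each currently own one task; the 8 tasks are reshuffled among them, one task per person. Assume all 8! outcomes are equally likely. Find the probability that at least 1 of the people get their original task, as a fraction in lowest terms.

3641/5760

Favorable outcomes: Σ_{i≥1} C(8,i)·!(8-i) = 8·1854 + 28·265 + 56·44 + 70·9 + 56·2 + 28·1 + 8·0 + 1·1 = 25487.
Total outcomes: 8! = 40320.
Probability = 25487/40320 = 3641/5760.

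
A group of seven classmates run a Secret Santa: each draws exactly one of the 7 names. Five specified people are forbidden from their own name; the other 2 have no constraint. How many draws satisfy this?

Let A_j be the event that the j-th constrained one is fixed. By inclusion-exclusion over the 5 events:
Σ_{j=0}^{5} (-1)^j C(5,j)(7-j)!
= C(5,0)·7! - C(5,1)·6! + C(5,2)·5! - C(5,3)·4! + C(5,4)·3! - C(5,5)·2!
= 5040 - 3600 + 1200 - 240 + 30 - 2
= 2428

2428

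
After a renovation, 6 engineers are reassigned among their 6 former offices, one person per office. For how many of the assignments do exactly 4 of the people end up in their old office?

Choose which 4 of the 6 are fixed: C(6,4) = 15.
The other 2 form a derangement: !2 = 1.
Total: 15 × 1 = 15.

15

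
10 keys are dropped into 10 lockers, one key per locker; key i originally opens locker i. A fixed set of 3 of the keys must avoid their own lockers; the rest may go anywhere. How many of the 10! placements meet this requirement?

2656080

Inclusion-exclusion on the 3 forbidden self-matches:
Σ_{j=0}^{3} (-1)^j C(3,j)(10-j)!
= C(3,0)·10! - C(3,1)·9! + C(3,2)·8! - C(3,3)·7!
= 3628800 - 1088640 + 120960 - 5040
= 2656080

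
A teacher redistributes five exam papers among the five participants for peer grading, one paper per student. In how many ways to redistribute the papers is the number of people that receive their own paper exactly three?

10

Choose which 3 of the 5 are fixed: C(5,3) = 10.
The other 2 form a derangement: !2 = 1.
Total: 10 × 1 = 10.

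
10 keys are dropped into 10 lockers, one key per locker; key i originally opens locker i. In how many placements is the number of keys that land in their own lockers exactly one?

1334960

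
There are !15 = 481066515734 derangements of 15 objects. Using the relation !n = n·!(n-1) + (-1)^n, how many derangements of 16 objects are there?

!16 = 16·481066515734 + 1 = 7697064251745.

7697064251745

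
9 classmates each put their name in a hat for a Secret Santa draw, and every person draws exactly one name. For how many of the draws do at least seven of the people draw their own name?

37

Sum C(9,i)·!(9-i) for i = 7..9:
  i=7: C(9,7)·!2 = 36·1 = 36
  i=8: C(9,8)·!1 = 9·0 = 0
  i=9: C(9,9)·!0 = 1·1 = 1
Total = 37.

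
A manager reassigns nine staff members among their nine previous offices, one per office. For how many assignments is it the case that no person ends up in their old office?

133496

Recurrence: !9 = 9·!8 + (-1)^9.
!9 = 9·14833 - 1 = 133496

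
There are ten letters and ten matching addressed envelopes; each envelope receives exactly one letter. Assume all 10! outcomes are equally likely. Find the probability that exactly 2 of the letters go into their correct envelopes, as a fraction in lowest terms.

2119/11520

Favorable outcomes: C(10,2)·!8 = 45·14833 = 667485.
Total outcomes: 10! = 3628800.
Probability = 667485/3628800 = 2119/11520.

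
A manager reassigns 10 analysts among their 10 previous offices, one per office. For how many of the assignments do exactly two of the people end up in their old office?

667485

Pick the 2 fixed positions: C(10,2) = 45 ways.
The remaining 8 must be deranged: !8 = 14833.
Total: 45 × 14833 = 667485.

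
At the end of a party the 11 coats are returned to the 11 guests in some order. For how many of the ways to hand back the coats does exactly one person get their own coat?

14684571

Pick the single fixed position: C(11,1) = 11 ways.
The other 10 form a derangement: !10 = 1334961.
Total: 11 × 1334961 = 14684571.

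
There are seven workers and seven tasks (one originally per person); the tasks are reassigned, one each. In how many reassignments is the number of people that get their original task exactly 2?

924

Pick the 2 fixed positions: C(7,2) = 21 ways.
The other 5 form a derangement: !5 = 44.
Total: 21 × 44 = 924.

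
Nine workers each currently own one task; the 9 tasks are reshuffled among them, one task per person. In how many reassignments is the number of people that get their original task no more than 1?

266993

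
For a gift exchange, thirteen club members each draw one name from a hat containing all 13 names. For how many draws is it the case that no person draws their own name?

2290792932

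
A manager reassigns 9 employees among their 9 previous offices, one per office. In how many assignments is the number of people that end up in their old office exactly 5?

1134

Choose which 5 of the 9 are fixed: C(9,5) = 126.
The other 4 form a derangement: !4 = 9.
Total: 126 × 9 = 1134.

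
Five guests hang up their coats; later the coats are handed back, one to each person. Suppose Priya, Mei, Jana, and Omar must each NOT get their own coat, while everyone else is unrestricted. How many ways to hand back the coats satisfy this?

53

Let A_j be the event that the j-th constrained one is fixed. By inclusion-exclusion over the 4 events:
Σ_{j=0}^{4} (-1)^j C(4,j)(5-j)!
= C(4,0)·5! - C(4,1)·4! + C(4,2)·3! - C(4,3)·2! + C(4,4)·1!
= 120 - 96 + 36 - 8 + 1
= 53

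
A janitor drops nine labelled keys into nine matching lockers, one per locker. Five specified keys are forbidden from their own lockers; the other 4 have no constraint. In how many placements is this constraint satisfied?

Inclusion-exclusion on the 5 forbidden self-matches:
Σ_{j=0}^{5} (-1)^j C(5,j)(9-j)!
= C(5,0)·9! - C(5,1)·8! + C(5,2)·7! - C(5,3)·6! + C(5,4)·5! - C(5,5)·4!
= 362880 - 201600 + 50400 - 7200 + 600 - 24
= 205056

205056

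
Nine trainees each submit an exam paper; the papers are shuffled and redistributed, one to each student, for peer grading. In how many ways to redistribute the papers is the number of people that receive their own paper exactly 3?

22260

Pick the 3 fixed positions: C(9,3) = 84 ways.
The remaining 6 must be deranged: !6 = 265.
Total: 84 × 265 = 22260.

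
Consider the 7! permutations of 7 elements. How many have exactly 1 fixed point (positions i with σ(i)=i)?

Pick the single fixed position: C(7,1) = 7 ways.
The other 6 form a derangement: !6 = 265.
Total: 7 × 265 = 1855.

1855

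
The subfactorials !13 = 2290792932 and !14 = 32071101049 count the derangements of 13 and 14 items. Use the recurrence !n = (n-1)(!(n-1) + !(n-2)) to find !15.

481066515734

!15 = (15-1)·(!14 + !13) = 14·(32071101049 + 2290792932) = 14·34361893981 = 481066515734.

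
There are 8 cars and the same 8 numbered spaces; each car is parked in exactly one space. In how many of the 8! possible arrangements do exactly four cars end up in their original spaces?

630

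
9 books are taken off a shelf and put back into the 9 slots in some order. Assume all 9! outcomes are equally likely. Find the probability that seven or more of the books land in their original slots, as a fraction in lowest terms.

Favorable outcomes: Σ_{i≥7} C(9,i)·!(9-i) = 36·1 + 9·0 + 1·1 = 37.
Total outcomes: 9! = 362880.
Probability = 37/362880 = 37/362880.

37/362880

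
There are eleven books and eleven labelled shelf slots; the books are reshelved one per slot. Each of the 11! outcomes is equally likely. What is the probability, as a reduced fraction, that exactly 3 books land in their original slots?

2119/34560

Favorable outcomes: C(11,3)·!8 = 165·14833 = 2447445.
Total outcomes: 11! = 39916800.
Probability = 2447445/39916800 = 2119/34560.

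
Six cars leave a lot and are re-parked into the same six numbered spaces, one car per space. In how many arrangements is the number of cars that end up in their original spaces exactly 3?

40

Choose which 3 of the 6 are fixed: C(6,3) = 20.
The remaining 3 must be deranged: !3 = 2.
Total: 20 × 2 = 40.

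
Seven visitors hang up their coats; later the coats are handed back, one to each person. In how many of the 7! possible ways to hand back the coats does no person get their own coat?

Recurrence: !7 = 7·!6 + (-1)^7.
!7 = 7·265 - 1 = 1854

1854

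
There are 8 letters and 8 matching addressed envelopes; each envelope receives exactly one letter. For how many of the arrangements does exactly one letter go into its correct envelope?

14832

Pick the single fixed position: C(8,1) = 8 ways.
The remaining 7 must be deranged: !7 = 1854.
Total: 8 × 1854 = 14832.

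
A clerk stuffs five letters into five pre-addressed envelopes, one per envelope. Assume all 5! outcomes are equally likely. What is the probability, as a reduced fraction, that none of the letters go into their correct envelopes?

11/30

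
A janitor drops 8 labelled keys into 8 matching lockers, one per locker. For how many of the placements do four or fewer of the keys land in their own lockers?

# with exactly i fixed is C(8,i)·!(8-i); sum over i=0..4:
  i=0: C(8,0)·!8 = 1·14833 = 14833
  i=1: C(8,1)·!7 = 8·1854 = 14832
  i=2: C(8,2)·!6 = 28·265 = 7420
  i=3: C(8,3)·!5 = 56·44 = 2464
  i=4: C(8,4)·!4 = 70·9 = 630
Total = 40179.

40179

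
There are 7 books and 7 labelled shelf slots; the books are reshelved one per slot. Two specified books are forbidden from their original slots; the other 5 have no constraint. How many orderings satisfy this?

Inclusion-exclusion on the 2 forbidden self-matches:
Σ_{j=0}^{2} (-1)^j C(2,j)(7-j)!
= C(2,0)·7! - C(2,1)·6! + C(2,2)·5!
= 5040 - 1440 + 120
= 3720

3720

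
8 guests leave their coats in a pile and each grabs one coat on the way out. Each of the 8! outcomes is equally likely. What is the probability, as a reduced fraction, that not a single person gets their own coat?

2119/5760

Favorable outcomes: !8 = 14833.
Total outcomes: 8! = 40320.
Probability = 14833/40320 = 2119/5760.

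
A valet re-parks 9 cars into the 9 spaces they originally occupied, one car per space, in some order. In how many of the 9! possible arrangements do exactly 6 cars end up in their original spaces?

Pick the 6 fixed positions: C(9,6) = 84 ways.
The other 3 form a derangement: !3 = 2.
Total: 84 × 2 = 168.

168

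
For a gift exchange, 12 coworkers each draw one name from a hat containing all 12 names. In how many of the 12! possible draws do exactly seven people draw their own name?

34848

Choose which 7 of the 12 are fixed: C(12,7) = 792.
The remaining 5 must be deranged: !5 = 44.
Total: 792 × 44 = 34848.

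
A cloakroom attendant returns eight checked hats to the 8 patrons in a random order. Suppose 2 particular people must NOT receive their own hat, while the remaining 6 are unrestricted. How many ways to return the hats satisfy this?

Inclusion-exclusion on the 2 forbidden self-matches:
Σ_{j=0}^{2} (-1)^j C(2,j)(8-j)!
= C(2,0)·8! - C(2,1)·7! + C(2,2)·6!
= 40320 - 10080 + 720
= 30960

30960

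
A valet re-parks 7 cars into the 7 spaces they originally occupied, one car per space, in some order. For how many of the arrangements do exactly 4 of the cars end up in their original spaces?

70

Pick the 4 fixed positions: C(7,4) = 35 ways.
The remaining 3 must be deranged: !3 = 2.
Total: 35 × 2 = 70.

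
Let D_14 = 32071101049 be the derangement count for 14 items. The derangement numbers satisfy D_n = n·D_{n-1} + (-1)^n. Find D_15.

D_15 = 15·32071101049 - 1 = 481066515734.

481066515734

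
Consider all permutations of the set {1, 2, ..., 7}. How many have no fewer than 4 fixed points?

Sum C(7,i)·!(7-i) for i = 4..7:
  i=4: C(7,4)·!3 = 35·2 = 70
  i=5: C(7,5)·!2 = 21·1 = 21
  i=6: C(7,6)·!1 = 7·0 = 0
  i=7: C(7,7)·!0 = 1·1 = 1
Total = 92.

92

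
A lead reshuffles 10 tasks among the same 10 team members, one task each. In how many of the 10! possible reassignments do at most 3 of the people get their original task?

3559886

Sum C(10,i)·!(10-i) for i = 0..3:
  i=0: C(10,0)·!10 = 1·1334961 = 1334961
  i=1: C(10,1)·!9 = 10·133496 = 1334960
  i=2: C(10,2)·!8 = 45·14833 = 667485
  i=3: C(10,3)·!7 = 120·1854 = 222480
Total = 3559886.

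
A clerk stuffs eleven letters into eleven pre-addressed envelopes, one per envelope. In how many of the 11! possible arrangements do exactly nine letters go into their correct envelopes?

55

Pick the 9 fixed positions: C(11,9) = 55 ways.
The other 2 form a derangement: !2 = 1.
Total: 55 × 1 = 55.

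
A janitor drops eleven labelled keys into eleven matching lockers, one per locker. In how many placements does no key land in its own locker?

The subfactorial !11 = [11!/e] (nearest integer).
11! = 39916800, and 39916800/e ≈ 14684570.08, so !11 = 14684570.

14684570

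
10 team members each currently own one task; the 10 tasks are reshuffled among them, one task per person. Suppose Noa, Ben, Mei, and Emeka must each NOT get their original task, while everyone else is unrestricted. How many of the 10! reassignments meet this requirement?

2399760

Let A_j be the event that the j-th constrained one is fixed. By inclusion-exclusion over the 4 events:
Σ_{j=0}^{4} (-1)^j C(4,j)(10-j)!
= C(4,0)·10! - C(4,1)·9! + C(4,2)·8! - C(4,3)·7! + C(4,4)·6!
= 3628800 - 1451520 + 241920 - 20160 + 720
= 2399760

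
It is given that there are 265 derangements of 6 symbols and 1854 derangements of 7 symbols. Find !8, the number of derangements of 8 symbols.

!8 = (8-1)·(!7 + !6) = 7·(1854 + 265) = 7·2119 = 14833.

14833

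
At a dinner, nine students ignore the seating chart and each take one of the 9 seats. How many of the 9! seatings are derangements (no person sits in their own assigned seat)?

133496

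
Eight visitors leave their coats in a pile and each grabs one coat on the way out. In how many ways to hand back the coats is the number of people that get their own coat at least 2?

Sum C(8,i)·!(8-i) for i = 2..8:
  i=2: C(8,2)·!6 = 28·265 = 7420
  i=3: C(8,3)·!5 = 56·44 = 2464
  i=4: C(8,4)·!4 = 70·9 = 630
  i=5: C(8,5)·!3 = 56·2 = 112
  i=6: C(8,6)·!2 = 28·1 = 28
  i=7: C(8,7)·!1 = 8·0 = 0
  i=8: C(8,8)·!0 = 1·1 = 1
Total = 10655.

10655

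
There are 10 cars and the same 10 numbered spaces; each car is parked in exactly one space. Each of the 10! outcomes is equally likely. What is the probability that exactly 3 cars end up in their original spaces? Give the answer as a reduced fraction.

103/1680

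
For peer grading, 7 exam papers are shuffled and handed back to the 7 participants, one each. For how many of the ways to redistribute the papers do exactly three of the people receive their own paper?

Pick the 3 fixed positions: C(7,3) = 35 ways.
The other 4 form a derangement: !4 = 9.
Total: 35 × 9 = 315.

315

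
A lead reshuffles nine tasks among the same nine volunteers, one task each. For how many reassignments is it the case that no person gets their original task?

133496

By inclusion-exclusion, !9 = Σ (-1)^k · 9!/k! for k=0..9
= 9! - 9!/1! + 9!/2! - 9!/3! + 9!/4! - 9!/5! + 9!/6! - 9!/7! + 9!/8! - 9!/9!
= 362880 - 362880 + 181440 - 60480 + 15120 - 3024 + 504 - 72 + 9 - 1
= 133496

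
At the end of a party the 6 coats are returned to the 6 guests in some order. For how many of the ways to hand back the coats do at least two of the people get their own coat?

191

# with exactly i fixed is C(6,i)·!(6-i); sum over i=2..6:
  i=2: C(6,2)·!4 = 15·9 = 135
  i=3: C(6,3)·!3 = 20·2 = 40
  i=4: C(6,4)·!2 = 15·1 = 15
  i=5: C(6,5)·!1 = 6·0 = 0
  i=6: C(6,6)·!0 = 1·1 = 1
Total = 191.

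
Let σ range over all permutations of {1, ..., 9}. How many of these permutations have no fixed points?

By inclusion-exclusion, !9 = Σ (-1)^k · 9!/k! for k=0..9
= 9! - 9!/1! + 9!/2! - 9!/3! + 9!/4! - 9!/5! + 9!/6! - 9!/7! + 9!/8! - 9!/9!
= 362880 - 362880 + 181440 - 60480 + 15120 - 3024 + 504 - 72 + 9 - 1
= 133496

133496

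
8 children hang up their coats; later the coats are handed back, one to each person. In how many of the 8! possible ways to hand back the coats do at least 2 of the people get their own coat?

Sum C(8,i)·!(8-i) for i = 2..8:
  i=2: C(8,2)·!6 = 28·265 = 7420
  i=3: C(8,3)·!5 = 56·44 = 2464
  i=4: C(8,4)·!4 = 70·9 = 630
  i=5: C(8,5)·!3 = 56·2 = 112
  i=6: C(8,6)·!2 = 28·1 = 28
  i=7: C(8,7)·!1 = 8·0 = 0
  i=8: C(8,8)·!0 = 1·1 = 1
Total = 10655.

10655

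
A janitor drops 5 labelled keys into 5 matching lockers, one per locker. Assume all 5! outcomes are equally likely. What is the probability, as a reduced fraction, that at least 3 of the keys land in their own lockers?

Favorable outcomes: Σ_{i≥3} C(5,i)·!(5-i) = 10·1 + 5·0 + 1·1 = 11.
Total outcomes: 5! = 120.
Probability = 11/120 = 11/120.

11/120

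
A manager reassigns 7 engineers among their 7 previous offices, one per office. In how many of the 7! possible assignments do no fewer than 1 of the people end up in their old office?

3186

# with exactly i fixed is C(7,i)·!(7-i); sum over i=1..7:
  i=1: C(7,1)·!6 = 7·265 = 1855
  i=2: C(7,2)·!5 = 21·44 = 924
  i=3: C(7,3)·!4 = 35·9 = 315
  i=4: C(7,4)·!3 = 35·2 = 70
  i=5: C(7,5)·!2 = 21·1 = 21
  i=6: C(7,6)·!1 = 7·0 = 0
  i=7: C(7,7)·!0 = 1·1 = 1
Total = 3186.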